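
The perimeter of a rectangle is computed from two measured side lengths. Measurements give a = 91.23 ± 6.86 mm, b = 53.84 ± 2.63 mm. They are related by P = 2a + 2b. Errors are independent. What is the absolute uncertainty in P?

14.7 mm

For a sum/difference, combine absolute errors in quadrature:
  (2·δa)² = 188;  (2·δb)² = 27.7
δP = √(216) = 14.7 mm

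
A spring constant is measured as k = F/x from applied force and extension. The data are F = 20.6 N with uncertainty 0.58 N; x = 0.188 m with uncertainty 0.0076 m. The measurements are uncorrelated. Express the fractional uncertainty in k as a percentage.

Relative error in a monomial: (δk/k)² = Σ (nᵢ · δxᵢ/xᵢ)².
  (1·δF/F)² = (1×0.0282)² = 0.000793;  (-1·δx/x)² = (-1×0.0404)² = 0.00163
δk/k = √(0.00243) = 0.0493

4.93%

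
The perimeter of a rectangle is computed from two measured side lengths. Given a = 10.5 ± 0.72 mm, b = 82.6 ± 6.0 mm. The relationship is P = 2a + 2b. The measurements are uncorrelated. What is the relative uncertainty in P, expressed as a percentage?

For a sum/difference, combine absolute errors in quadrature:
  (2·δa)² = 2.07;  (2·δb)² = 144
δP = √(146) = 12.1 mm
P = 186 mm, so δP/P = 12.1/186 = 0.0649.

6.49%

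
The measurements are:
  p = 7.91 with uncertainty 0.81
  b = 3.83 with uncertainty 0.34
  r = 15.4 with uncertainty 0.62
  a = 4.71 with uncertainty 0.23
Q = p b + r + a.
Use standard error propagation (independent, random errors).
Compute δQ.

4.16

Let w = p·b = 30.3. δw/w = √((1·δp/p)² + (1·δb/b)²) = √(0.0105 + 0.00788) = 0.136, so δw = 4.11.
Q = w + r + a: δQ = √(δw² + δr² + δa²) = √(16.9 + 0.384 + 0.0529) = 4.16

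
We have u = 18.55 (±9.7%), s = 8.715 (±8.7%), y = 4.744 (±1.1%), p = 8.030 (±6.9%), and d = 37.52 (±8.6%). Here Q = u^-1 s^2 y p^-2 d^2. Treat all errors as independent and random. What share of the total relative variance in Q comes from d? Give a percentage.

(δQ/Q)² = (-1·δu/u)² + (2·δs/s)² + (1·δy/y)² + (-2·δp/p)² + (2·δd/d)²
  u term: (-1×0.0970)² = 0.00941
  s term: (2×0.0870)² = 0.0303
  y term: (1×0.0110)² = 0.000121
  p term: (-2×0.0690)² = 0.0190
  d term: (2×0.0860)² = 0.0296
Total = 0.0884. Share from d = 0.0296/0.0884 = 0.335.

33.5%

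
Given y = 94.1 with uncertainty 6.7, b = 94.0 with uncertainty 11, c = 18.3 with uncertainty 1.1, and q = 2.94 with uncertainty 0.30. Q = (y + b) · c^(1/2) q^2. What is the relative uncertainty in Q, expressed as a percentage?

Let u = y + b = 188. δu = √(δy² + δb²) = √(44.9 + 121) = 12.9, so δu/u = 0.0685.
Q is then a monomial in u, c, q:
δQ/Q = √((δu/u)² + (½·δc/c)² + (2·δq/q)²) = √(0.00469 + 0.000903 + 0.0416) = 0.217

21.7%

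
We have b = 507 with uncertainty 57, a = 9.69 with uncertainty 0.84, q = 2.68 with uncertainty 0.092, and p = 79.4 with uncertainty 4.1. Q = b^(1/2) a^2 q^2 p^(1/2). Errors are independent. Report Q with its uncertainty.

(1.35 ± 0.266) × 10^5

Each factor contributes (exponent × relative error)² to (δQ/Q)²:
  (½·δb/b)² = (0.5×0.112)² = 0.00316;  (2·δa/a)² = (2×0.0867)² = 0.0301;  (2·δq/q)² = (2×0.0343)² = 0.00471;  (½·δp/p)² = (0.5×0.0516)² = 0.000667
δQ/Q = √(0.0386) = 0.196
Q = 1.35e+05, so δQ = 0.196 × 1.35e+05 = 26600.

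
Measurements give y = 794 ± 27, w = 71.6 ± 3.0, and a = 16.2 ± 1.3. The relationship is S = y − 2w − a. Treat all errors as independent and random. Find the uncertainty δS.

27.7

S is a linear combination, so absolute uncertainties add in quadrature:
  (δy)² = 729;  (2·δw)² = 36.0;  (δa)² = 1.69
δS = √(767) = 27.7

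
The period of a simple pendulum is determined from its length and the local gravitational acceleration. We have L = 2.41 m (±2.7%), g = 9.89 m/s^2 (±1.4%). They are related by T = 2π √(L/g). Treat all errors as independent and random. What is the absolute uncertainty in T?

T is a product of powers, so relative uncertainties combine in quadrature:
  (½·δL/L)² = (0.5×0.0270)² = 0.000182;  (−½·δg/g)² = (-0.5×0.0140)² = 4.9e-05
δT/T = √(0.000231) = 0.0152
T = 3.10 s, so δT = 0.0152 × 3.10 = 0.0472 s.

0.0472 s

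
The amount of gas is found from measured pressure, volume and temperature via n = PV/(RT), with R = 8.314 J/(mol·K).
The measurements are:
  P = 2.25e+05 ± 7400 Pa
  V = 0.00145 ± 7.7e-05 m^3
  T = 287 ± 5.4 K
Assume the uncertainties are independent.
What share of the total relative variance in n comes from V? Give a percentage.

66.3%

(δn/n)² = (1·δP/P)² + (1·δV/V)² + (-1·δT/T)²
  P term: (1×0.0329)² = 0.00108
  V term: (1×0.0531)² = 0.00282
  T term: (-1×0.0188)² = 0.000354
Total = 0.00426. Share from V = 0.00282/0.00426 = 0.663.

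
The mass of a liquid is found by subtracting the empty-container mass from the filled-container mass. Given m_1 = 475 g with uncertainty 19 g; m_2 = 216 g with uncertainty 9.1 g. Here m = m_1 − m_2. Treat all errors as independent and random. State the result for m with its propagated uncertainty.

259 ± 21.1 g

Sums and differences: (δm)² = Σ (cᵢ δxᵢ)².
  (δm_1)² = 361;  (δm_2)² = 82.8
δm = √(444) = 21.1 g
m = 259 g.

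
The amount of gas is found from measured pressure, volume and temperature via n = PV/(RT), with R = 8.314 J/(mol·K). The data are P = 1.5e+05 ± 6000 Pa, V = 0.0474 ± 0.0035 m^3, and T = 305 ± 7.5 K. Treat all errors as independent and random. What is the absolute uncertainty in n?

Each factor contributes (exponent × relative error)² to (δn/n)²:
  (1·δP/P)² = (1×0.0400)² = 0.00160;  (1·δV/V)² = (1×0.0738)² = 0.00545;  (-1·δT/T)² = (-1×0.0246)² = 0.000605
δn/n = √(0.00766) = 0.0875
n = 2.80 mol, so δn = 0.0875 × 2.80 = 0.245 mol.

0.245 mol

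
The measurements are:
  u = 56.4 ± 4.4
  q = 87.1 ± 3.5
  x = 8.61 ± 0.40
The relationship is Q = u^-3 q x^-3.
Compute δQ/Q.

Each factor contributes (exponent × relative error)² to (δQ/Q)²:
  (-3·δu/u)² = (-3×0.0780)² = 0.0548;  (1·δq/q)² = (1×0.0402)² = 0.00161;  (-3·δx/x)² = (-3×0.0465)² = 0.0194
δQ/Q = √(0.0758) = 0.275

0.275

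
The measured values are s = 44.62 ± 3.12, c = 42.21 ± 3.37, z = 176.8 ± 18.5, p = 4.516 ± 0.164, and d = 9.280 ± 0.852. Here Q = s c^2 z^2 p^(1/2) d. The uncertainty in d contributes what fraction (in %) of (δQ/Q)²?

10.2%

(δQ/Q)² = (1·δs/s)² + (2·δc/c)² + (2·δz/z)² + (½·δp/p)² + (1·δd/d)²
  s term: (1×0.0699)² = 0.00489
  c term: (2×0.0798)² = 0.0255
  z term: (2×0.105)² = 0.0438
  p term: (0.5×0.0363)² = 0.000330
  d term: (1×0.0918)² = 0.00843
Total = 0.0829. Share from d = 0.00843/0.0829 = 0.102.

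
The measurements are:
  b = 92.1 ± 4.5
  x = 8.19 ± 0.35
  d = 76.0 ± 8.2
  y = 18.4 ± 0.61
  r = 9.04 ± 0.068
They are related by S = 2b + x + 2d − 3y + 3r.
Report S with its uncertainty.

316 ± 18.8

Absolute uncertainties add in quadrature for a linear combination:
  (2·δb)² = 81.0;  (δx)² = 0.122;  (2·δd)² = 269;  (3·δy)² = 3.35;  (3·δr)² = 0.0416
δS = √(353) = 18.8
S = 316.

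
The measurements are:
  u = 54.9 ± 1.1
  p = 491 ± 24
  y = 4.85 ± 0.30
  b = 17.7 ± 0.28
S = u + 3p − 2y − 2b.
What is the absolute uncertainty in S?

Absolute uncertainties add in quadrature for a linear combination:
  (δu)² = 1.21;  (3·δp)² = 5180;  (2·δy)² = 0.360;  (2·δb)² = 0.314
δS = √(5190) = 72.0

72.0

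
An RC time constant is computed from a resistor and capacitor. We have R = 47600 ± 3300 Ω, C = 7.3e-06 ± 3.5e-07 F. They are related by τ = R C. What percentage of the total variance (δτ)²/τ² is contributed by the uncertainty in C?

(δτ/τ)² = (1·δR/R)² + (1·δC/C)²
  R term: (1×0.0693)² = 0.00481
  C term: (1×0.0479)² = 0.00230
Total = 0.00711. Share from C = 0.00230/0.00711 = 0.324.

32.4%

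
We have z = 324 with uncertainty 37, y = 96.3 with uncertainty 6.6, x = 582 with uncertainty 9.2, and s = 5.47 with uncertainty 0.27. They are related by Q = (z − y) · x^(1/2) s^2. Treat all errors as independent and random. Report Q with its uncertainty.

Let u = z − y = 228. δu = √(δz² + δy²) = √(1370 + 43.6) = 37.6, so δu/u = 0.165.
Q is then a monomial in u, x, s:
δQ/Q = √((δu/u)² + (½·δx/x)² + (2·δs/s)²) = √(0.0272 + 6.25e-05 + 0.00975) = 0.192
Q = 1.64e+05, so δQ = 0.192 × 1.64e+05 = 31600.

(1.64 ± 0.316) × 10^5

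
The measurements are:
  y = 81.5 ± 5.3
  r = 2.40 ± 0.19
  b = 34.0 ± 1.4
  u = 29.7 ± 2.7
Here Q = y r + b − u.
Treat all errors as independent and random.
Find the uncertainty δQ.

20.3

Let p = y·r = 196. δp/p = √((1·δy/y)² + (1·δr/r)²) = √(0.00423 + 0.00627) = 0.102, so δp = 20.0.
Q = p + b − u: δQ = √(δp² + δb² + δu²) = √(402 + 1.96 + 7.29) = 20.3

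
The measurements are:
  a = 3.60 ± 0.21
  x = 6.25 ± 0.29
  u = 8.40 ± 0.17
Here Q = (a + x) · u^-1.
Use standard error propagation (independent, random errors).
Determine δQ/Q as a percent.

Let w = a + x = 9.85. δw = √(δa² + δx²) = √(0.0441 + 0.0841) = 0.358, so δw/w = 0.0364.
Q is then a monomial in w, u:
δQ/Q = √((δw/w)² + (-1·δu/u)²) = √(0.00132 + 0.000410) = 0.0416

4.16%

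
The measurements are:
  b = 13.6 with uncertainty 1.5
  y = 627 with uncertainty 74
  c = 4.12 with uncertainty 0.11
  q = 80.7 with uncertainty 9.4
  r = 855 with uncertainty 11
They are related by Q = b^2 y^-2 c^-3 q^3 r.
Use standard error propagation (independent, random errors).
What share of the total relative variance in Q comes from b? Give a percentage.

20.9%

(δQ/Q)² = (2·δb/b)² + (-2·δy/y)² + (-3·δc/c)² + (3·δq/q)² + (1·δr/r)²
  b term: (2×0.110)² = 0.0487
  y term: (-2×0.118)² = 0.0557
  c term: (-3×0.0267)² = 0.00642
  q term: (3×0.116)² = 0.122
  r term: (1×0.0129)² = 0.000166
Total = 0.233. Share from b = 0.0487/0.233 = 0.209.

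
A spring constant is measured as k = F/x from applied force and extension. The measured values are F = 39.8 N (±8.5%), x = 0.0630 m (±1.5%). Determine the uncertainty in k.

Since k is a product/quotient, work with relative uncertainties:
  (1·δF/F)² = (1×0.0850)² = 0.00723;  (-1·δx/x)² = (-1×0.0150)² = 0.000225
δk/k = √(0.00745) = 0.0863
k = 632 N/m, so δk = 0.0863 × 632 = 54.5 N/m.

54.5 N/m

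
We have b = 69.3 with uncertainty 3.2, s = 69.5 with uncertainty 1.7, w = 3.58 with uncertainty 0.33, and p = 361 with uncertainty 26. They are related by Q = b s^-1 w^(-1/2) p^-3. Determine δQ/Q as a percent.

22.7%

Products/powers → add relative errors in quadrature, weighted by exponent:
  (1·δb/b)² = (1×0.0462)² = 0.00213;  (-1·δs/s)² = (-1×0.0245)² = 0.000598;  (−½·δw/w)² = (-0.5×0.0922)² = 0.00212;  (-3·δp/p)² = (-3×0.0720)² = 0.0467
δQ/Q = √(0.0515) = 0.227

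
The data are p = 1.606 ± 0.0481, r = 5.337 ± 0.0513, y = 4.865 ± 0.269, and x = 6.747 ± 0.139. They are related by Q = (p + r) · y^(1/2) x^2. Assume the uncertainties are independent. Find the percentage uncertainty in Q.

Let u = p + r = 6.943. δu = √(δp² + δr²) = √(0.00231 + 0.00263) = 0.0703, so δu/u = 0.0101.
Q is then a monomial in u, y, x:
δQ/Q = √((δu/u)² + (½·δy/y)² + (2·δx/x)²) = √(0.000103 + 0.000764 + 0.00170) = 0.0506

5.06%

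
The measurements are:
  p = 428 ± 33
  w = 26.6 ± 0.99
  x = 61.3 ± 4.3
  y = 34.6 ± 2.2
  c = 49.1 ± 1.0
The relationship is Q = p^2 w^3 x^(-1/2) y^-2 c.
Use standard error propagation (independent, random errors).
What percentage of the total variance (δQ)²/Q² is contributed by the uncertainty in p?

(δQ/Q)² = (2·δp/p)² + (3·δw/w)² + (−½·δx/x)² + (-2·δy/y)² + (1·δc/c)²
  p term: (2×0.0771)² = 0.0238
  w term: (3×0.0372)² = 0.0125
  x term: (-0.5×0.0701)² = 0.00123
  y term: (-2×0.0636)² = 0.0162
  c term: (1×0.0204)² = 0.000415
Total = 0.0541. Share from p = 0.0238/0.0541 = 0.440.

44.0%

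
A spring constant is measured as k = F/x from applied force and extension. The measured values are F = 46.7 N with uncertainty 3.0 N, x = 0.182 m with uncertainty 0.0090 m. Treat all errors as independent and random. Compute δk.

Each factor contributes (exponent × relative error)² to (δk/k)²:
  (1·δF/F)² = (1×0.0642)² = 0.00413;  (-1·δx/x)² = (-1×0.0495)² = 0.00245
δk/k = √(0.00657) = 0.0811
k = 257 N/m, so δk = 0.0811 × 257 = 20.8 N/m.

20.8 N/m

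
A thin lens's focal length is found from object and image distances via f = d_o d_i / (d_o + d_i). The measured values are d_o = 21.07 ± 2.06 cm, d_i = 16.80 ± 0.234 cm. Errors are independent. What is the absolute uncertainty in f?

∂f/∂d_o = (d_i/(d_o+d_i))² = 0.197;  ∂f/∂d_i = (d_o/(d_o+d_i))² = 0.310
δf = √((∂f/∂d_o · δd_o)² + (∂f/∂d_i · δd_i)²) = √(0.164 + 0.00525) = 0.412 cm

0.412 cm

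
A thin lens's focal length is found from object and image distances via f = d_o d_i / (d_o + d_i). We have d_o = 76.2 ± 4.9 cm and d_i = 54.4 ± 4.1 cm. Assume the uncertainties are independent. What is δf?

∂f/∂d_o = (d_i/(d_o+d_i))² = 0.174;  ∂f/∂d_i = (d_o/(d_o+d_i))² = 0.340
δf = √((∂f/∂d_o · δd_o)² + (∂f/∂d_i · δd_i)²) = √(0.723 + 1.95) = 1.63 cm

1.63 cm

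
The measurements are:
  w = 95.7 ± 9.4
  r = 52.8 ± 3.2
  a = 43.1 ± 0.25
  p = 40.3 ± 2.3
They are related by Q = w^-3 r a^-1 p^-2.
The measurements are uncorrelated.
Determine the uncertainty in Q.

2.77e-10

Q is a product of powers, so relative uncertainties combine in quadrature:
  (-3·δw/w)² = (-3×0.0982)² = 0.0868;  (1·δr/r)² = (1×0.0606)² = 0.00367;  (-1·δa/a)² = (-1×0.00580)² = 3.36e-05;  (-2·δp/p)² = (-2×0.0571)² = 0.0130
δQ/Q = √(0.104) = 0.322
Q = 8.61e-10, so δQ = 0.322 × 8.61e-10 = 2.77e-10.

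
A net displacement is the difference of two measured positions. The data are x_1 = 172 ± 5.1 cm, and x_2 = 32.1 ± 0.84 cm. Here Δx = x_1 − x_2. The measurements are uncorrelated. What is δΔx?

For a sum/difference, combine absolute errors in quadrature:
  (δx_1)² = 26.0;  (δx_2)² = 0.706
δΔx = √(26.7) = 5.17 cm

5.17 cm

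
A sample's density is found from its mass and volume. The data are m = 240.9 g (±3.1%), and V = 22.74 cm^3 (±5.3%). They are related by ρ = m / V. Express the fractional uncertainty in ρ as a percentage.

6.14%

Relative error in a monomial: (δρ/ρ)² = Σ (nᵢ · δxᵢ/xᵢ)².
  (1·δm/m)² = (1×0.0310)² = 0.000961;  (-1·δV/V)² = (-1×0.0530)² = 0.00281
δρ/ρ = √(0.00377) = 0.0614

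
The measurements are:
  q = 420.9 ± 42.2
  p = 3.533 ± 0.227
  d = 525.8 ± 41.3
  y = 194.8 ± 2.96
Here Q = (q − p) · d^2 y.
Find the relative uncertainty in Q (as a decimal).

Let u = q − p = 417.4. δu = √(δq² + δp²) = √(1780 + 0.0515) = 42.2, so δu/u = 0.101.
Q is then a monomial in u, d, y:
δQ/Q = √((δu/u)² + (2·δd/d)² + (1·δy/y)²) = √(0.0102 + 0.0247 + 0.000231) = 0.187

0.187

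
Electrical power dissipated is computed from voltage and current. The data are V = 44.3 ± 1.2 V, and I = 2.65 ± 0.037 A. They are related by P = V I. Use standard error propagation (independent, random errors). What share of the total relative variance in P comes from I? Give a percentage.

(δP/P)² = (1·δV/V)² + (1·δI/I)²
  V term: (1×0.0271)² = 0.000734
  I term: (1×0.0140)² = 0.000195
Total = 0.000929. Share from I = 0.000195/0.000929 = 0.210.

21.0%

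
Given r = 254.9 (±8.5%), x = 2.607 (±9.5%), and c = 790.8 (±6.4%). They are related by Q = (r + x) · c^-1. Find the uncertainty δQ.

0.0344

Let u = r + x = 257.5. δu = √(δr² + δx²) = √(469 + 0.0613) = 21.7, so δu/u = 0.0841.
Q is then a monomial in u, c:
δQ/Q = √((δu/u)² + (-1·δc/c)²) = √(0.00708 + 0.00410) = 0.106
Q = 0.3256, so δQ = 0.106 × 0.3256 = 0.0344.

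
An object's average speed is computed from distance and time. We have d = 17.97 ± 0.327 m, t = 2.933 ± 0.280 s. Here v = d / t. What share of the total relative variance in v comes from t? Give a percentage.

96.5%

(δv/v)² = (1·δd/d)² + (-1·δt/t)²
  d term: (1×0.0182)² = 0.000331
  t term: (-1×0.0955)² = 0.00911
Total = 0.00944. Share from t = 0.00911/0.00944 = 0.965.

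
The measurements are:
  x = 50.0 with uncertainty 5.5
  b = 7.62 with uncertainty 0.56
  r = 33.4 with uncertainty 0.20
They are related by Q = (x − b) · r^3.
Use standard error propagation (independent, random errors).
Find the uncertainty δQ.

2.08e+05

Let u = x − b = 42.4. δu = √(δx² + δb²) = √(30.2 + 0.314) = 5.53, so δu/u = 0.130.
Q is then a monomial in u, r:
δQ/Q = √((δu/u)² + (3·δr/r)²) = √(0.0170 + 0.000323) = 0.132
Q = 1.58e+06, so δQ = 0.132 × 1.58e+06 = 2.08e+05.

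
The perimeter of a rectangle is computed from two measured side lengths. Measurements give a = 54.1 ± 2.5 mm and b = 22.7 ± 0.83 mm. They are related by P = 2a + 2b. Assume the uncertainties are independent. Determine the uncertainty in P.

Absolute uncertainties add in quadrature for a linear combination:
  (2·δa)² = 25.0;  (2·δb)² = 2.76
δP = √(27.8) = 5.27 mm

5.27 mm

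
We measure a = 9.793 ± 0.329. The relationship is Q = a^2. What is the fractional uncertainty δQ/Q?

Each factor contributes (exponent × relative error)² to (δQ/Q)²:
  (2·δa/a)² = (2×0.0336)² = 0.00451
δQ/Q = √(0.00451) = 0.0672

0.0672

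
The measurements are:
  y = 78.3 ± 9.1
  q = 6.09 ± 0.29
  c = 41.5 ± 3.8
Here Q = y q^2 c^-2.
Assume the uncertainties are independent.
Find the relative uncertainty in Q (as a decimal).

Products/powers → add relative errors in quadrature, weighted by exponent:
  (1·δy/y)² = (1×0.116)² = 0.0135;  (2·δq/q)² = (2×0.0476)² = 0.00907;  (-2·δc/c)² = (-2×0.0916)² = 0.0335
δQ/Q = √(0.0561) = 0.237

0.237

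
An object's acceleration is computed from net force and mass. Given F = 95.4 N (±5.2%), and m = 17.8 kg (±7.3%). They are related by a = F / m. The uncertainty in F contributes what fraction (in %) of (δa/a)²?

(δa/a)² = (1·δF/F)² + (-1·δm/m)²
  F term: (1×0.0520)² = 0.00270
  m term: (-1×0.0730)² = 0.00533
Total = 0.00803. Share from F = 0.00270/0.00803 = 0.337.

33.7%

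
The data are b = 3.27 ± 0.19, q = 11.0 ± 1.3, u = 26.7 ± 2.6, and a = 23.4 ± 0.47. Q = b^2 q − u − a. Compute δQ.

Let p = b^2·q = 118. δp/p = √((2·δb/b)² + (1·δq/q)²) = √(0.0135 + 0.0140) = 0.166, so δp = 19.5.
Q = p − u − a: δQ = √(δp² + δu² + δa²) = √(380 + 6.76 + 0.221) = 19.7

19.7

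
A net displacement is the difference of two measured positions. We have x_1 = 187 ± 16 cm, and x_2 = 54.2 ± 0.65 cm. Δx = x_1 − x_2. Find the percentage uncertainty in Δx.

Each term contributes (cᵢ δxᵢ)² to (δΔx)²:
  (δx_1)² = 256;  (δx_2)² = 0.423
δΔx = √(256) = 16.0 cm
Δx = 133 cm, so δΔx/Δx = 16.0/133 = 0.121.

12.1%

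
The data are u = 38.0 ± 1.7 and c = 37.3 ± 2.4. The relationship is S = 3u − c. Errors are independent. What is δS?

5.64

Each term contributes (cᵢ δxᵢ)² to (δS)²:
  (3·δu)² = 26.0;  (δc)² = 5.76
δS = √(31.8) = 5.64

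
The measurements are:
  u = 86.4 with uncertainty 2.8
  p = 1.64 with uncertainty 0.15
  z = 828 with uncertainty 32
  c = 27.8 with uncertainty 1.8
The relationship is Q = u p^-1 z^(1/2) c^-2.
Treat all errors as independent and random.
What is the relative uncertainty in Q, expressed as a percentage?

Since Q is a product/quotient, work with relative uncertainties:
  (1·δu/u)² = (1×0.0324)² = 0.00105;  (-1·δp/p)² = (-1×0.0915)² = 0.00837;  (½·δz/z)² = (0.5×0.0386)² = 0.000373;  (-2·δc/c)² = (-2×0.0647)² = 0.0168
δQ/Q = √(0.0266) = 0.163

16.3%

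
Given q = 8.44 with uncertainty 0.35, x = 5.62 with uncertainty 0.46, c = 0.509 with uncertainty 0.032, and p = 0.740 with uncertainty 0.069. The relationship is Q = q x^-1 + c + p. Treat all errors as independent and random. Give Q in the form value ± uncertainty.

2.75 ± 0.157

Let w = q·x^-1 = 1.50. δw/w = √((1·δq/q)² + (-1·δx/x)²) = √(0.00172 + 0.00670) = 0.0918, so δw = 0.138.
Q = w + c + p: δQ = √(δw² + δc² + δp²) = √(0.0190 + 0.00102 + 0.00476) = 0.157
Q = 2.75.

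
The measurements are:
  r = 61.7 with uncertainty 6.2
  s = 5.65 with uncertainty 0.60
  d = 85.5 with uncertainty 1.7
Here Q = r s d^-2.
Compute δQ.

0.00723

Since Q is a product/quotient, work with relative uncertainties:
  (1·δr/r)² = (1×0.100)² = 0.0101;  (1·δs/s)² = (1×0.106)² = 0.0113;  (-2·δd/d)² = (-2×0.0199)² = 0.00158
δQ/Q = √(0.0230) = 0.152
Q = 0.0477, so δQ = 0.152 × 0.0477 = 0.00723.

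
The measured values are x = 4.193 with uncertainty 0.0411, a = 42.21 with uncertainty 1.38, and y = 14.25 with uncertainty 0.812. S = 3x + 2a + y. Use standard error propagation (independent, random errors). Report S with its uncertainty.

Each term contributes (cᵢ δxᵢ)² to (δS)²:
  (3·δx)² = 0.0152;  (2·δa)² = 7.62;  (δy)² = 0.659
δS = √(8.29) = 2.88
S = 111.2.

111.2 ± 2.88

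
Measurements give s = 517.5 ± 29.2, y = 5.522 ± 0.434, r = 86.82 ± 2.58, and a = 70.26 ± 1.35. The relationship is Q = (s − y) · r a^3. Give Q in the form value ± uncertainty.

Let u = s − y = 512.0. δu = √(δs² + δy²) = √(853 + 0.188) = 29.2, so δu/u = 0.0570.
Q is then a monomial in u, r, a:
δQ/Q = √((δu/u)² + (1·δr/r)² + (3·δa/a)²) = √(0.00325 + 0.000883 + 0.00332) = 0.0864
Q = 1.542e+10, so δQ = 0.0864 × 1.542e+10 = 1.33e+09.

(1.542 ± 0.133) × 10^10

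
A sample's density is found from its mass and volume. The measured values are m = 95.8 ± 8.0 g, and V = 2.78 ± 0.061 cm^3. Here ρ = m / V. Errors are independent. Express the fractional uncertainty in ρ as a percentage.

Each factor contributes (exponent × relative error)² to (δρ/ρ)²:
  (1·δm/m)² = (1×0.0835)² = 0.00697;  (-1·δV/V)² = (-1×0.0219)² = 0.000481
δρ/ρ = √(0.00745) = 0.0863

8.63%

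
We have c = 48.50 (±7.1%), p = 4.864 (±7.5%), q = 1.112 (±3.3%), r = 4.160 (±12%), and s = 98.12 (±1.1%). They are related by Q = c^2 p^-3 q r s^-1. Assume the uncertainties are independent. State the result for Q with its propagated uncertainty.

0.9637 ± 0.283

Since Q is a product/quotient, work with relative uncertainties:
  (2·δc/c)² = (2×0.0710)² = 0.0202;  (-3·δp/p)² = (-3×0.0750)² = 0.0506;  (1·δq/q)² = (1×0.0330)² = 0.00109;  (1·δr/r)² = (1×0.120)² = 0.0144;  (-1·δs/s)² = (-1×0.0110)² = 0.000121
δQ/Q = √(0.0864) = 0.294
Q = 0.9637, so δQ = 0.294 × 0.9637 = 0.283.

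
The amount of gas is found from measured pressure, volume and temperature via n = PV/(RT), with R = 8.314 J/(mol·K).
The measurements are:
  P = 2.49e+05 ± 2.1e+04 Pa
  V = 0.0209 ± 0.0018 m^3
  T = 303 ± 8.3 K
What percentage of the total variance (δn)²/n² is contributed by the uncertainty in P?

(δn/n)² = (1·δP/P)² + (1·δV/V)² + (-1·δT/T)²
  P term: (1×0.0843)² = 0.00711
  V term: (1×0.0861)² = 0.00742
  T term: (-1×0.0274)² = 0.000750
Total = 0.0153. Share from P = 0.00711/0.0153 = 0.465.

46.5%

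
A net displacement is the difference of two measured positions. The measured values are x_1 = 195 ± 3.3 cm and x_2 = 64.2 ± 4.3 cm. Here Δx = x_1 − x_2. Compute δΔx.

5.42 cm

Each term contributes (cᵢ δxᵢ)² to (δΔx)²:
  (δx_1)² = 10.9;  (δx_2)² = 18.5
δΔx = √(29.4) = 5.42 cm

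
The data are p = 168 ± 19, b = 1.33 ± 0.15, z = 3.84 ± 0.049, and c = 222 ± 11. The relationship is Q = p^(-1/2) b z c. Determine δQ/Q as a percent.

13.6%

Relative error in a monomial: (δQ/Q)² = Σ (nᵢ · δxᵢ/xᵢ)².
  (−½·δp/p)² = (-0.5×0.113)² = 0.00320;  (1·δb/b)² = (1×0.113)² = 0.0127;  (1·δz/z)² = (1×0.0128)² = 0.000163;  (1·δc/c)² = (1×0.0495)² = 0.00246
δQ/Q = √(0.0185) = 0.136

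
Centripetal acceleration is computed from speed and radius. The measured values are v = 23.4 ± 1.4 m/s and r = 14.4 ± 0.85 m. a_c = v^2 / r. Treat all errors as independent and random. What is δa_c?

Products/powers → add relative errors in quadrature, weighted by exponent:
  (2·δv/v)² = (2×0.0598)² = 0.0143;  (-1·δr/r)² = (-1×0.0590)² = 0.00348
δa_c/a_c = √(0.0178) = 0.133
a_c = 38.0 m/s^2, so δa_c = 0.133 × 38.0 = 5.07 m/s^2.

5.07 m/s^2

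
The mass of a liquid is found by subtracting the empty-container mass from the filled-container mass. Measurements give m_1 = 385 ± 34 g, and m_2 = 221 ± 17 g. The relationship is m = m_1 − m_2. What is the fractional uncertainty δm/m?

0.232

Absolute uncertainties add in quadrature for a linear combination:
  (δm_1)² = 1160;  (δm_2)² = 289
δm = √(1440) = 38.0 g
m = 164 g, so δm/m = 38.0/164 = 0.232.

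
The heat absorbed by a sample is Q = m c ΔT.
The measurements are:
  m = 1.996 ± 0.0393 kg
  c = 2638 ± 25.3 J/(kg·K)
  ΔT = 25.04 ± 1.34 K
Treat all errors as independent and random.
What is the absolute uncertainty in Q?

For a monomial Q ∝ m, c, ΔT, fractional errors add in quadrature:
  (1·δm/m)² = (1×0.0197)² = 0.000388;  (1·δc/c)² = (1×0.00959)² = 9.2e-05;  (1·δΔT/ΔT)² = (1×0.0535)² = 0.00286
δQ/Q = √(0.00334) = 0.0578
Q = 131800 J, so δQ = 0.0578 × 131800 = 7620 J.

7620 J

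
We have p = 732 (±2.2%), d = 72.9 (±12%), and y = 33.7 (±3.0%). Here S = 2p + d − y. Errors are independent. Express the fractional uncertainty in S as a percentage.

Absolute uncertainties add in quadrature for a linear combination:
  (2·δp)² = 1040;  (δd)² = 76.5;  (δy)² = 1.02
δS = √(1110) = 33.4
S = 1500, so δS/S = 33.4/1500 = 0.0222.

2.22%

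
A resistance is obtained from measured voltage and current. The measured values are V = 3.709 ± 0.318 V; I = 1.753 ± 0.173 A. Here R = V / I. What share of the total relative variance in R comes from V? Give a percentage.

43.0%

(δR/R)² = (1·δV/V)² + (-1·δI/I)²
  V term: (1×0.0857)² = 0.00735
  I term: (-1×0.0987)² = 0.00974
Total = 0.0171. Share from V = 0.00735/0.0171 = 0.430.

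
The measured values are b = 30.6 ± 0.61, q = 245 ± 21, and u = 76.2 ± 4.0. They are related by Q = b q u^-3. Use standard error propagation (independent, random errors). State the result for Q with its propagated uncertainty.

0.0169 ± 0.00306

Q is a product of powers, so relative uncertainties combine in quadrature:
  (1·δb/b)² = (1×0.0199)² = 0.000397;  (1·δq/q)² = (1×0.0857)² = 0.00735;  (-3·δu/u)² = (-3×0.0525)² = 0.0248
δQ/Q = √(0.0325) = 0.180
Q = 0.0169, so δQ = 0.180 × 0.0169 = 0.00306.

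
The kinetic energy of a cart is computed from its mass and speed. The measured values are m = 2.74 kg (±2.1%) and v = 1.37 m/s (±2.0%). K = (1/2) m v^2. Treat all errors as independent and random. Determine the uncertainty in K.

Products/powers → add relative errors in quadrature, weighted by exponent:
  (1·δm/m)² = (1×0.0210)² = 0.000441;  (2·δv/v)² = (2×0.0200)² = 0.00160
δK/K = √(0.00204) = 0.0452
K = 2.57 J, so δK = 0.0452 × 2.57 = 0.116 J.

0.116 J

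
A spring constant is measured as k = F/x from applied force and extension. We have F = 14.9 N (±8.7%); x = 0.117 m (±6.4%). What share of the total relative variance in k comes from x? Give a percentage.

(δk/k)² = (1·δF/F)² + (-1·δx/x)²
  F term: (1×0.0870)² = 0.00757
  x term: (-1×0.0640)² = 0.00410
Total = 0.0117. Share from x = 0.00410/0.0117 = 0.351.

35.1%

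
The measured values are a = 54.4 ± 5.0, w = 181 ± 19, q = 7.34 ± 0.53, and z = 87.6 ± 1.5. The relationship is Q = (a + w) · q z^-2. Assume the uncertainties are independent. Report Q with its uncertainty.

Let u = a + w = 235. δu = √(δa² + δw²) = √(25.0 + 361) = 19.6, so δu/u = 0.0835.
Q is then a monomial in u, q, z:
δQ/Q = √((δu/u)² + (1·δq/q)² + (-2·δz/z)²) = √(0.00697 + 0.00521 + 0.00117) = 0.116
Q = 0.225, so δQ = 0.116 × 0.225 = 0.0260.

0.225 ± 0.0260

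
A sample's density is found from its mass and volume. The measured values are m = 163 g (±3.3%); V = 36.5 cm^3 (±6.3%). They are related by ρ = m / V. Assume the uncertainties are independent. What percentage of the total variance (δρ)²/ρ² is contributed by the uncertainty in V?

78.5%

(δρ/ρ)² = (1·δm/m)² + (-1·δV/V)²
  m term: (1×0.0330)² = 0.00109
  V term: (-1×0.0630)² = 0.00397
Total = 0.00506. Share from V = 0.00397/0.00506 = 0.785.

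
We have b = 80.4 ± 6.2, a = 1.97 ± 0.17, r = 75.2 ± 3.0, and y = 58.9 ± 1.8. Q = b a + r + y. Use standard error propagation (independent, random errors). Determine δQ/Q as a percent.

Let p = b·a = 158. δp/p = √((1·δb/b)² + (1·δa/a)²) = √(0.00595 + 0.00745) = 0.116, so δp = 18.3.
Q = p + r + y: δQ = √(δp² + δr² + δy²) = √(336 + 9.00 + 3.24) = 18.7
Q = 292, so δQ/Q = 18.7/292 = 0.0638.

6.38%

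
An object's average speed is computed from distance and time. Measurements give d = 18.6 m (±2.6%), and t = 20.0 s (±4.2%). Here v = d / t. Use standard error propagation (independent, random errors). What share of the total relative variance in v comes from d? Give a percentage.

(δv/v)² = (1·δd/d)² + (-1·δt/t)²
  d term: (1×0.0260)² = 0.000676
  t term: (-1×0.0420)² = 0.00176
Total = 0.00244. Share from d = 0.000676/0.00244 = 0.277.

27.7%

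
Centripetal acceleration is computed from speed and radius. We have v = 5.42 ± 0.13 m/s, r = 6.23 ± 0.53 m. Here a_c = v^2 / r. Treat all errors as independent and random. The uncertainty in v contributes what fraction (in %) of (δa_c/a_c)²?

(δa_c/a_c)² = (2·δv/v)² + (-1·δr/r)²
  v term: (2×0.0240)² = 0.00230
  r term: (-1×0.0851)² = 0.00724
Total = 0.00954. Share from v = 0.00230/0.00954 = 0.241.

24.1%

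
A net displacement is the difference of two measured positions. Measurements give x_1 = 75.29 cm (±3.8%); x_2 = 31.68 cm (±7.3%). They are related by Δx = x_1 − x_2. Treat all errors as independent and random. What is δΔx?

3.68 cm

For a sum/difference, combine absolute errors in quadrature:
  (δx_1)² = 8.19;  (δx_2)² = 5.35
δΔx = √(13.5) = 3.68 cm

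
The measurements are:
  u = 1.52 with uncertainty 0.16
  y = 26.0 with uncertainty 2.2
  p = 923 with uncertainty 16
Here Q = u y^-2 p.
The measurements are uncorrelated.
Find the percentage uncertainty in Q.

Products/powers → add relative errors in quadrature, weighted by exponent:
  (1·δu/u)² = (1×0.105)² = 0.0111;  (-2·δy/y)² = (-2×0.0846)² = 0.0286;  (1·δp/p)² = (1×0.0173)² = 0.000300
δQ/Q = √(0.0400) = 0.200

20.0%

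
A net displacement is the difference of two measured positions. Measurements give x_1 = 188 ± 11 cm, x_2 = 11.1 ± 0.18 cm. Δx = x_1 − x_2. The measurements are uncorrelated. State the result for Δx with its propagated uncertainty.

Absolute uncertainties add in quadrature for a linear combination:
  (δx_1)² = 121;  (δx_2)² = 0.0324
δΔx = √(121) = 11.0 cm
Δx = 177 cm.

177 ± 11.0 cm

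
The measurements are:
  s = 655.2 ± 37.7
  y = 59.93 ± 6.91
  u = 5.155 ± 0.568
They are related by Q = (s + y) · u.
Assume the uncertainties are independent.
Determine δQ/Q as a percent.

Let w = s + y = 715.1. δw = √(δs² + δy²) = √(1420 + 47.7) = 38.3, so δw/w = 0.0536.
Q is then a monomial in w, u:
δQ/Q = √((δw/w)² + (1·δu/u)²) = √(0.00287 + 0.0121) = 0.123

12.3%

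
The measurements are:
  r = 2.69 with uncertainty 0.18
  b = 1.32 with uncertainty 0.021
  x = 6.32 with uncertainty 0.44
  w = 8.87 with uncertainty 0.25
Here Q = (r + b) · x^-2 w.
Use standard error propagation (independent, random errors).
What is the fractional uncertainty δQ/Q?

Let u = r + b = 4.01. δu = √(δr² + δb²) = √(0.0324 + 0.000441) = 0.181, so δu/u = 0.0452.
Q is then a monomial in u, x, w:
δQ/Q = √((δu/u)² + (-2·δx/x)² + (1·δw/w)²) = √(0.00204 + 0.0194 + 0.000794) = 0.149

0.149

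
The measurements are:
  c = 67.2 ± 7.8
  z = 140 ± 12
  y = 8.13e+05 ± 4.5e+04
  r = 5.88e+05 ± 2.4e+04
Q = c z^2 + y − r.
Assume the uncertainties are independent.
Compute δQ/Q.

Let p = c·z^2 = 1.32e+06. δp/p = √((1·δc/c)² + (2·δz/z)²) = √(0.0135 + 0.0294) = 0.207, so δp = 2.73e+05.
Q = p + y − r: δQ = √(δp² + δy² + δr²) = √(7.44e+10 + 2.02e+09 + 5.76e+08) = 2.77e+05
Q = 1.54e+06, so δQ/Q = 2.77e+05/1.54e+06 = 0.180.

0.180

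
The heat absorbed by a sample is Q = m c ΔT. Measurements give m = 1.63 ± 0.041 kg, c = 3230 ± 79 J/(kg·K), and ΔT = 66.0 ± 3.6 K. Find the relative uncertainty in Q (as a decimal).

For a monomial Q ∝ m, c, ΔT, fractional errors add in quadrature:
  (1·δm/m)² = (1×0.0252)² = 0.000633;  (1·δc/c)² = (1×0.0245)² = 0.000598;  (1·δΔT/ΔT)² = (1×0.0545)² = 0.00298
δQ/Q = √(0.00421) = 0.0649

0.0649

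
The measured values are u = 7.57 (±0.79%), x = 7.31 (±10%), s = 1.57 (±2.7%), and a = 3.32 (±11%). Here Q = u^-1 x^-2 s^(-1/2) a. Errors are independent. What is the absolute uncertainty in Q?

Relative error in a monomial: (δQ/Q)² = Σ (nᵢ · δxᵢ/xᵢ)².
  (-1·δu/u)² = (-1×0.00790)² = 6.24e-05;  (-2·δx/x)² = (-2×0.100)² = 0.0400;  (−½·δs/s)² = (-0.5×0.0270)² = 0.000182;  (1·δa/a)² = (1×0.110)² = 0.0121
δQ/Q = √(0.0523) = 0.229
Q = 0.00655, so δQ = 0.229 × 0.00655 = 0.00150.

0.00150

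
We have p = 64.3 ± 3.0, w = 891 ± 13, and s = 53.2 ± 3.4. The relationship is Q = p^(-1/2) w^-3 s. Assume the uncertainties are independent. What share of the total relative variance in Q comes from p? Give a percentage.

(δQ/Q)² = (−½·δp/p)² + (-3·δw/w)² + (1·δs/s)²
  p term: (-0.5×0.0467)² = 0.000544
  w term: (-3×0.0146)² = 0.00192
  s term: (1×0.0639)² = 0.00408
Total = 0.00654. Share from p = 0.000544/0.00654 = 0.0832.

8.32%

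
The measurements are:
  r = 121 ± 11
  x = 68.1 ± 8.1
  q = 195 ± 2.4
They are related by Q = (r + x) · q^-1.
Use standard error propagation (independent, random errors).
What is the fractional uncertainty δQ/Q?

Let u = r + x = 189. δu = √(δr² + δx²) = √(121 + 65.6) = 13.7, so δu/u = 0.0722.
Q is then a monomial in u, q:
δQ/Q = √((δu/u)² + (-1·δq/q)²) = √(0.00522 + 0.000151) = 0.0733

0.0733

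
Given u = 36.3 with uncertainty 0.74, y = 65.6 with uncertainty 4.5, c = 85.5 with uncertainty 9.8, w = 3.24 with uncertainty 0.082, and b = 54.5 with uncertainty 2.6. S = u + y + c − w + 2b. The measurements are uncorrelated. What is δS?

Sums and differences: (δS)² = Σ (cᵢ δxᵢ)².
  (δu)² = 0.548;  (δy)² = 20.2;  (δc)² = 96.0;  (δw)² = 0.00672;  (2·δb)² = 27.0
δS = √(144) = 12.0

12.0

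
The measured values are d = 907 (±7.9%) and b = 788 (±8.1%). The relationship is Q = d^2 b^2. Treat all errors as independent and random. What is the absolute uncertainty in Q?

1.16e+11

Products/powers → add relative errors in quadrature, weighted by exponent:
  (2·δd/d)² = (2×0.0790)² = 0.0250;  (2·δb/b)² = (2×0.0810)² = 0.0262
δQ/Q = √(0.0512) = 0.226
Q = 5.11e+11, so δQ = 0.226 × 5.11e+11 = 1.16e+11.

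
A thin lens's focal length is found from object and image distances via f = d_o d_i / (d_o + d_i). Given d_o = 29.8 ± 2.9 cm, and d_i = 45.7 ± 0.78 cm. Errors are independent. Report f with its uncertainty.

18.0 ± 1.07 cm

∂f/∂d_o = (d_i/(d_o+d_i))² = 0.366;  ∂f/∂d_i = (d_o/(d_o+d_i))² = 0.156
δf = √((∂f/∂d_o · δd_o)² + (∂f/∂d_i · δd_i)²) = √(1.13 + 0.0148) = 1.07 cm
f = 18.0 cm.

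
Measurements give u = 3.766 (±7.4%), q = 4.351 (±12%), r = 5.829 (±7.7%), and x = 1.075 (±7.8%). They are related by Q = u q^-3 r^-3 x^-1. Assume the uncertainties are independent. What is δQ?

9.47e-05

Relative error in a monomial: (δQ/Q)² = Σ (nᵢ · δxᵢ/xᵢ)².
  (1·δu/u)² = (1×0.0740)² = 0.00548;  (-3·δq/q)² = (-3×0.120)² = 0.130;  (-3·δr/r)² = (-3×0.0770)² = 0.0534;  (-1·δx/x)² = (-1×0.0780)² = 0.00608
δQ/Q = √(0.195) = 0.441
Q = 0.0002147, so δQ = 0.441 × 0.0002147 = 9.47e-05.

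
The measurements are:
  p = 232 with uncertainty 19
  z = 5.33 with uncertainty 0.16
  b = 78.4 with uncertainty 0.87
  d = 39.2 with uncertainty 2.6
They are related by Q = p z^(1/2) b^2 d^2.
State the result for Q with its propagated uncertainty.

Products/powers → add relative errors in quadrature, weighted by exponent:
  (1·δp/p)² = (1×0.0819)² = 0.00671;  (½·δz/z)² = (0.5×0.0300)² = 0.000225;  (2·δb/b)² = (2×0.0111)² = 0.000493;  (2·δd/d)² = (2×0.0663)² = 0.0176
δQ/Q = √(0.0250) = 0.158
Q = 5.06e+09, so δQ = 0.158 × 5.06e+09 = 8e+08.

(5.06 ± 0.800) × 10^9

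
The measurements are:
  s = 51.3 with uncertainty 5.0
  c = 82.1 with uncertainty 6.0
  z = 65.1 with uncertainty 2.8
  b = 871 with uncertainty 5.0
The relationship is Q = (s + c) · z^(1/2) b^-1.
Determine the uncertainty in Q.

0.0774

Let u = s + c = 133. δu = √(δs² + δc²) = √(25.0 + 36.0) = 7.81, so δu/u = 0.0585.
Q is then a monomial in u, z, b:
δQ/Q = √((δu/u)² + (½·δz/z)² + (-1·δb/b)²) = √(0.00343 + 0.000462 + 3.3e-05) = 0.0626
Q = 1.24, so δQ = 0.0626 × 1.24 = 0.0774.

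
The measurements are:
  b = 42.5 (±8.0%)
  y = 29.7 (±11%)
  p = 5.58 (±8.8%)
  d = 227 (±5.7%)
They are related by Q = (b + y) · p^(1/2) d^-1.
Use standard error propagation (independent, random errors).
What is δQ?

0.0730

Let u = b + y = 72.2. δu = √(δb² + δy²) = √(11.6 + 10.7) = 4.72, so δu/u = 0.0653.
Q is then a monomial in u, p, d:
δQ/Q = √((δu/u)² + (½·δp/p)² + (-1·δd/d)²) = √(0.00427 + 0.00194 + 0.00325) = 0.0972
Q = 0.751, so δQ = 0.0972 × 0.751 = 0.0730.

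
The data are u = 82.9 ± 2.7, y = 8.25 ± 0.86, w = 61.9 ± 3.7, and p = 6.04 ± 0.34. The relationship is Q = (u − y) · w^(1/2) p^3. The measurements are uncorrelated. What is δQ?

Let h = u − y = 74.7. δh = √(δu² + δy²) = √(7.29 + 0.740) = 2.83, so δh/h = 0.0380.
Q is then a monomial in h, w, p:
δQ/Q = √((δh/h)² + (½·δw/w)² + (3·δp/p)²) = √(0.00144 + 0.000893 + 0.0285) = 0.176
Q = 1.29e+05, so δQ = 0.176 × 1.29e+05 = 22700.

22700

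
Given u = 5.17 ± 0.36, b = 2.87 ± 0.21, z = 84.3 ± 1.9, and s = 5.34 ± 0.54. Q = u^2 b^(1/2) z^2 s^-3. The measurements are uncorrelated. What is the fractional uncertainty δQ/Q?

Relative error in a monomial: (δQ/Q)² = Σ (nᵢ · δxᵢ/xᵢ)².
  (2·δu/u)² = (2×0.0696)² = 0.0194;  (½·δb/b)² = (0.5×0.0732)² = 0.00134;  (2·δz/z)² = (2×0.0225)² = 0.00203;  (-3·δs/s)² = (-3×0.101)² = 0.0920
δQ/Q = √(0.115) = 0.339

0.339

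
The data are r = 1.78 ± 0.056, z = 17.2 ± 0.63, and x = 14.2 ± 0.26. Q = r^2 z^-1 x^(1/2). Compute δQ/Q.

0.0734

Since Q is a product/quotient, work with relative uncertainties:
  (2·δr/r)² = (2×0.0315)² = 0.00396;  (-1·δz/z)² = (-1×0.0366)² = 0.00134;  (½·δx/x)² = (0.5×0.0183)² = 8.38e-05
δQ/Q = √(0.00538) = 0.0734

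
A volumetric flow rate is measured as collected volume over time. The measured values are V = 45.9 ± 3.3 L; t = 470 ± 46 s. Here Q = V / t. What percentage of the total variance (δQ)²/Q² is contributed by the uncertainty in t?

(δQ/Q)² = (1·δV/V)² + (-1·δt/t)²
  V term: (1×0.0719)² = 0.00517
  t term: (-1×0.0979)² = 0.00958
Total = 0.0147. Share from t = 0.00958/0.0147 = 0.650.

65.0%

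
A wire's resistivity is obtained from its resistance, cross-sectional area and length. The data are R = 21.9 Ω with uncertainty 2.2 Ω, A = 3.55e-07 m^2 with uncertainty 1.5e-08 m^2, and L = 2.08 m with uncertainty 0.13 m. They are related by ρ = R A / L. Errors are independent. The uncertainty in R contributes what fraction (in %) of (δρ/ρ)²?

(δρ/ρ)² = (1·δR/R)² + (1·δA/A)² + (-1·δL/L)²
  R term: (1×0.100)² = 0.0101
  A term: (1×0.0423)² = 0.00179
  L term: (-1×0.0625)² = 0.00391
Total = 0.0158. Share from R = 0.0101/0.0158 = 0.639.

63.9%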